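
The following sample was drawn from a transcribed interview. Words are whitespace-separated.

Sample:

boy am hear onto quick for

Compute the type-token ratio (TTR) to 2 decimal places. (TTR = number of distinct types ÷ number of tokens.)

N = 6 tokens, V = 6 types.
TTR = V / N = 6 / 6 = 1.00

1.00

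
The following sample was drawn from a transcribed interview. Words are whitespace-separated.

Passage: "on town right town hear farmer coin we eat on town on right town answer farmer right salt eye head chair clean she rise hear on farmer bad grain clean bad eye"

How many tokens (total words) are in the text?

Tokens: on, town, right, town, hear, farmer, coin, we, eat, on, town, on, right, town, answer, farmer, right, salt, eye, head, chair, clean, she, rise, hear, on, farmer, bad, grain, clean, bad, eye
N = 32

32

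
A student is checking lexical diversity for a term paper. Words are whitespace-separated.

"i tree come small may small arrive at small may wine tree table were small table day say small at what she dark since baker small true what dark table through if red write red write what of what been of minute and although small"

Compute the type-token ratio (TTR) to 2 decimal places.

0.60

N = 45 tokens, V = 27 types.
TTR = V / N = 27 / 45 = 0.60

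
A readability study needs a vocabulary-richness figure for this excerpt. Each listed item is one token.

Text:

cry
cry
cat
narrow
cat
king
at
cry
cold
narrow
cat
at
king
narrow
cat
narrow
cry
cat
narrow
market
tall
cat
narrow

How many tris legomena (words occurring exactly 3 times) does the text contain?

0

Frequencies: cat:6, narrow:6, cry:4, king:2, at:2, cold:1, market:1, tall:1
Words with frequency 3: (none)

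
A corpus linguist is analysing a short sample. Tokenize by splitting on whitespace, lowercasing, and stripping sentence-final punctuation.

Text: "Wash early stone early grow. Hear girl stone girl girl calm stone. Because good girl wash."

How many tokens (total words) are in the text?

16

Tokens: wash, early, stone, early, grow, hear, girl, stone, girl, girl, calm, stone, because, good, girl, wash
N = 16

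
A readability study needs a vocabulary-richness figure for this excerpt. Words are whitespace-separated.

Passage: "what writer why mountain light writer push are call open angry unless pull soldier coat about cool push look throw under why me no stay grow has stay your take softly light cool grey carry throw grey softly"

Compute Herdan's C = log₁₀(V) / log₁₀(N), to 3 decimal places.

N = 38, V = 29.
log₁₀(V) = 1.462398, log₁₀(N) = 1.579784
C = 1.462398 / 1.579784 = 0.926

0.926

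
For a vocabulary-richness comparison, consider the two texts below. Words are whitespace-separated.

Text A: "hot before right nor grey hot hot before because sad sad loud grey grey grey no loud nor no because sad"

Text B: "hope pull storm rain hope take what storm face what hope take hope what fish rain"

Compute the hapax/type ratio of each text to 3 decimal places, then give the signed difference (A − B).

A: hapax=1, V=9, ratio=0.111
B: hapax=3, V=8, ratio=0.375
Difference = 0.111 − 0.375 = -0.264

-0.264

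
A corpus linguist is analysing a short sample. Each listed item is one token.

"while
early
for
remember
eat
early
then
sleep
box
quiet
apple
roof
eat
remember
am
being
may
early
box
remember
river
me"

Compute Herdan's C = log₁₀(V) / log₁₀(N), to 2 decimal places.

0.90

N = 22, V = 16.
log₁₀(V) = 1.204120, log₁₀(N) = 1.342423
C = 1.204120 / 1.342423 = 0.90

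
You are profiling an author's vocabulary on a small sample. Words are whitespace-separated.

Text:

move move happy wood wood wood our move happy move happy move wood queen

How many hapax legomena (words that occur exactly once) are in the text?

Frequencies: move:5, wood:4, happy:3, our:1, queen:1
Hapax (freq=1): our, queen

2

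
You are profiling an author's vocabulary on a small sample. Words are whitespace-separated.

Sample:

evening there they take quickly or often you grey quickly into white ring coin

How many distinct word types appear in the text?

13

Distinct types: {coin, evening, grey, into, often, or, quickly, ring, take, there, they, white, you}
V = 13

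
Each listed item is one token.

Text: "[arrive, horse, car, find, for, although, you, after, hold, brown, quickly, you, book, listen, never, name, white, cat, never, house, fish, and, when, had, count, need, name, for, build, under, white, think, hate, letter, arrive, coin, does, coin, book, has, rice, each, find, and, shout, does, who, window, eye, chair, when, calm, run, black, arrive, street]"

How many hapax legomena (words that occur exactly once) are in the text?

Frequencies: arrive:3, find:2, for:2, you:2, book:2, never:2, name:2, white:2, and:2, when:2, coin:2, does:2, horse:1, car:1, although:1, after:1, hold:1, brown:1, quickly:1, listen:1, … (23 more, each freq 1)
Hapax (freq=1): after, although, black, brown, build, calm, car, cat, chair, count, each, eye, fish, had, has, hate, hold, horse, house, letter, listen, need, quickly, rice, run, shout, street, think, under, who, window

31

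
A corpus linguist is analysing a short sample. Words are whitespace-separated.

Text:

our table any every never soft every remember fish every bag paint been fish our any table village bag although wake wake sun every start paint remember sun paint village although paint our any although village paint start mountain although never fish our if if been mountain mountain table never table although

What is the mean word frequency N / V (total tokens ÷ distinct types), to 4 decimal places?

N = 52 tokens, V = 18 types.
Mean frequency = N / V = 52 / 18 = 2.8889

2.8889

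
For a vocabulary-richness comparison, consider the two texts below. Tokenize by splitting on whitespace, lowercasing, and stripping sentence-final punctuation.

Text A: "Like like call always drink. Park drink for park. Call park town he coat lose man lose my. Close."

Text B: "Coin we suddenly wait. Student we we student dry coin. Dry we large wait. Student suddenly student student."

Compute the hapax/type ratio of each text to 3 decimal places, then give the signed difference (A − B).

A: hapax=8, V=13, ratio=0.615
B: hapax=1, V=7, ratio=0.143
Difference = 0.615 − 0.143 = 0.472

0.472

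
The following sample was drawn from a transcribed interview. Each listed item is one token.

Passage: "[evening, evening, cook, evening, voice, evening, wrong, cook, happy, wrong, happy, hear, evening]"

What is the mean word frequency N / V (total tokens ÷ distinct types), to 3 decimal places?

N = 13 tokens, V = 6 types.
Mean frequency = N / V = 13 / 6 = 2.167

2.167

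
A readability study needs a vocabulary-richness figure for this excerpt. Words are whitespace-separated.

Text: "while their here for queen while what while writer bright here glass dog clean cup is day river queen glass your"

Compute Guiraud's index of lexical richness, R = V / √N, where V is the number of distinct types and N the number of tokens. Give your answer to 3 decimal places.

N = 21, V = 16.
√N = 4.582576
R = 16 / 4.582576 = 3.491

3.491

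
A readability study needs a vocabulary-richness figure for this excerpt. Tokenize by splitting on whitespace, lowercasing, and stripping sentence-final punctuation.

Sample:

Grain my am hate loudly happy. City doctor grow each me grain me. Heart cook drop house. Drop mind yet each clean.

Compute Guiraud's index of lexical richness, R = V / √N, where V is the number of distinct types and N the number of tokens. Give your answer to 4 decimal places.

N = 22, V = 18.
√N = 4.690416
R = 18 / 4.690416 = 3.8376

3.8376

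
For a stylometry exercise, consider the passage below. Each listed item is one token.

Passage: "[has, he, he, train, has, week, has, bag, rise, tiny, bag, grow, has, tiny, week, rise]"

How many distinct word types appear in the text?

8

Distinct types: {bag, grow, has, he, rise, tiny, train, week}
V = 8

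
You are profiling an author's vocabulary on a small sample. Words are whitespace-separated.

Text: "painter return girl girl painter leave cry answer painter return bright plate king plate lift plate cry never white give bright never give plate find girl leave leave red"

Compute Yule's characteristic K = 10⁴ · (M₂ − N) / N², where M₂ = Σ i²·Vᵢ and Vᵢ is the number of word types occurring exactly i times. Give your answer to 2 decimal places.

475.62

Frequencies: plate:4, painter:3, girl:3, leave:3, return:2, cry:2, bright:2, never:2, give:2, answer:1, king:1, lift:1, white:1, find:1, red:1
N = 29. Frequency spectrum: V_1=6, V_2=5, V_3=3, V_4=1
M₂ = 1²·6 + 2²·5 + 3²·3 + 4²·1 = 69
K = 10000 × (69 − 29) / 29² = 475.62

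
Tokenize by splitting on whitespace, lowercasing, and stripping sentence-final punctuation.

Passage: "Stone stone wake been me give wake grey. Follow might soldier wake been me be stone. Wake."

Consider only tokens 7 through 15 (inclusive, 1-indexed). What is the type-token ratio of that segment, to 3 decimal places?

Segment tokens 7–15: wake, grey, follow, might, soldier, wake, been, me, be
Segment N = 9, segment V = 8.
TTR = 8 / 9 = 0.889

0.889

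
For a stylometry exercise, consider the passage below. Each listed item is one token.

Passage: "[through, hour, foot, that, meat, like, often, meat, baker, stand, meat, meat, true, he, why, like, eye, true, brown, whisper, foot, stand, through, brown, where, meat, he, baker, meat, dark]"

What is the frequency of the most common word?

Frequencies: meat:6, through:2, foot:2, like:2, baker:2, stand:2, true:2, he:2, brown:2, hour:1, that:1, often:1, why:1, eye:1, whisper:1, where:1, dark:1
Most common: 'meat' with frequency 6.

6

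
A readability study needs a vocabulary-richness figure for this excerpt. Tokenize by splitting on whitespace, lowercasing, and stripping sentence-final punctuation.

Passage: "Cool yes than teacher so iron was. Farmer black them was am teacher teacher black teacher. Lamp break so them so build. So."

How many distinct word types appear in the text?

14

Distinct types: {am, black, break, build, cool, farmer, iron, lamp, so, teacher, than, them, was, yes}
V = 14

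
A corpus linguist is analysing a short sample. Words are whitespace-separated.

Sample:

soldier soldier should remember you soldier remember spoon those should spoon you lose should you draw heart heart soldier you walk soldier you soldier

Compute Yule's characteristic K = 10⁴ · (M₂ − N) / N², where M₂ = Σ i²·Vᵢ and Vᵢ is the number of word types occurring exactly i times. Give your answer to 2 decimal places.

Frequencies: soldier:6, you:5, should:3, remember:2, spoon:2, heart:2, those:1, lose:1, draw:1, walk:1
N = 24. Frequency spectrum: V_1=4, V_2=3, V_3=1, V_5=1, V_6=1
M₂ = 1²·4 + 2²·3 + 3²·1 + 5²·1 + 6²·1 = 86
K = 10000 × (86 − 24) / 24² = 1076.39

1076.39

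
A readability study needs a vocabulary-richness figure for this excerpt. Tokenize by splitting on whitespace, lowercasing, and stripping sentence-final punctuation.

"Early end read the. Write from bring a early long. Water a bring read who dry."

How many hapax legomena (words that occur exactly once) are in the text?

Frequencies: early:2, read:2, bring:2, a:2, end:1, the:1, write:1, from:1, long:1, water:1, who:1, dry:1
Hapax (freq=1): dry, end, from, long, the, water, who, write

8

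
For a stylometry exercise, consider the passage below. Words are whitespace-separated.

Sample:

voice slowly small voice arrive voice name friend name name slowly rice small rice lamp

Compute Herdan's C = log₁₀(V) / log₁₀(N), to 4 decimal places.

N = 15, V = 8.
log₁₀(V) = 0.903090, log₁₀(N) = 1.176091
C = 0.903090 / 1.176091 = 0.7679

0.7679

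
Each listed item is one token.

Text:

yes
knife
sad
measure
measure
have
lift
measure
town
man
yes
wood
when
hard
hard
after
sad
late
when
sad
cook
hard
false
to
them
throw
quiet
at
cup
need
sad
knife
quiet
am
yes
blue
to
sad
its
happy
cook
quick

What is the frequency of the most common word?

Frequencies: sad:5, yes:3, measure:3, hard:3, knife:2, when:2, cook:2, to:2, quiet:2, have:1, lift:1, town:1, man:1, wood:1, after:1, late:1, false:1, them:1, throw:1, at:1, … (7 more, each freq 1)
Most common: 'sad' with frequency 5.

5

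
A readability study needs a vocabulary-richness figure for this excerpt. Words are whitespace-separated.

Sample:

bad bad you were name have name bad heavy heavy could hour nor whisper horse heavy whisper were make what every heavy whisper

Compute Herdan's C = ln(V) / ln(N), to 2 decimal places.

N = 23, V = 14.
ln(V) = 2.639057, ln(N) = 3.135494
C = 2.639057 / 3.135494 = 0.84

0.84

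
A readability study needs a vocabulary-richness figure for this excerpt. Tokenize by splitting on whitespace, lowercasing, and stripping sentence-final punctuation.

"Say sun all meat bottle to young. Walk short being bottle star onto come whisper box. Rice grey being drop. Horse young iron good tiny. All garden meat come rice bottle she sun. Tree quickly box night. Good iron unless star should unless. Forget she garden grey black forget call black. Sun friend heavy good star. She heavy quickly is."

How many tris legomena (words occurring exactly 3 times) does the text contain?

Frequencies: sun:3, bottle:3, star:3, good:3, she:3, all:2, meat:2, young:2, being:2, come:2, box:2, rice:2, grey:2, iron:2, garden:2, quickly:2, unless:2, forget:2, black:2, heavy:2, … (15 more, each freq 1)
Words with frequency 3: bottle, good, she, star, sun

5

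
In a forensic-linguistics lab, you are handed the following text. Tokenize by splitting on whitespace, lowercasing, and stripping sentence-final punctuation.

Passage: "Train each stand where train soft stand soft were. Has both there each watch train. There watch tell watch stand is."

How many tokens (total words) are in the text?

Tokens: train, each, stand, where, train, soft, stand, soft, were, has, both, there, each, watch, train, there, watch, tell, watch, stand, is
N = 21

21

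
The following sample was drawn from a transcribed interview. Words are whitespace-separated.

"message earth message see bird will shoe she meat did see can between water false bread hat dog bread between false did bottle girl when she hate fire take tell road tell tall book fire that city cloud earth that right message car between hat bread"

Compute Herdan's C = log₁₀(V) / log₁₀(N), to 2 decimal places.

0.90

N = 46, V = 31.
log₁₀(V) = 1.491362, log₁₀(N) = 1.662758
C = 1.491362 / 1.662758 = 0.90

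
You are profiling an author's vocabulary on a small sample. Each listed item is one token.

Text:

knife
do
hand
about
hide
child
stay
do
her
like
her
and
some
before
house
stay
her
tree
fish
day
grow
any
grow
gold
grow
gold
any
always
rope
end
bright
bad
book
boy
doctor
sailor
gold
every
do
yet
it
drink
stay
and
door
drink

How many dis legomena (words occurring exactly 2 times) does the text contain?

Frequencies: do:3, stay:3, her:3, grow:3, gold:3, and:2, any:2, drink:2, knife:1, hand:1, about:1, hide:1, child:1, like:1, some:1, before:1, house:1, tree:1, fish:1, day:1, … (13 more, each freq 1)
Words with frequency 2: and, any, drink

3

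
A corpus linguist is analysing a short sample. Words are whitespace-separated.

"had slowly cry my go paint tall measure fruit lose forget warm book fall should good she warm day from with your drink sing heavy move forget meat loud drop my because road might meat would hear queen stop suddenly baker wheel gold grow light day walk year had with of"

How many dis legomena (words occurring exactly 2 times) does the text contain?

Frequencies: had:2, my:2, forget:2, warm:2, day:2, with:2, meat:2, slowly:1, cry:1, go:1, paint:1, tall:1, measure:1, fruit:1, lose:1, book:1, fall:1, should:1, good:1, she:1, … (24 more, each freq 1)
Words with frequency 2: day, forget, had, meat, my, warm, with

7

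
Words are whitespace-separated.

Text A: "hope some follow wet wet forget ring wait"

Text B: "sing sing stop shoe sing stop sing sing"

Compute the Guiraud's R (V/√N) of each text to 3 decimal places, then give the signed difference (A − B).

A: V=7, N=8, R=2.475
B: V=3, N=8, R=1.061
Difference = 2.475 − 1.061 = 1.414

1.414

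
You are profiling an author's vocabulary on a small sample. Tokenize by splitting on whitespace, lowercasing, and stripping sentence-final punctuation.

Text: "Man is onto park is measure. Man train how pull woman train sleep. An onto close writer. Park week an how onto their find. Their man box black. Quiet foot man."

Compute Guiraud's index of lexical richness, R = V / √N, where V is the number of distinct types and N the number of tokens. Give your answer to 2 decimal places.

N = 31, V = 20.
√N = 5.567764
R = 20 / 5.567764 = 3.59

3.59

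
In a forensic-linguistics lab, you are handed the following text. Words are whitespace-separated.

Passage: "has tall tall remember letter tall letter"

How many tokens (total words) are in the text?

Tokens: has, tall, tall, remember, letter, tall, letter
N = 7

7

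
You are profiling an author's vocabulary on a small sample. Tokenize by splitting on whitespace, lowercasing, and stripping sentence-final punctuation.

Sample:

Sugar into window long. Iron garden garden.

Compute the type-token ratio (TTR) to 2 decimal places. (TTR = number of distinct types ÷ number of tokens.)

N = 7 tokens, V = 6 types.
TTR = V / N = 6 / 7 = 0.86

0.86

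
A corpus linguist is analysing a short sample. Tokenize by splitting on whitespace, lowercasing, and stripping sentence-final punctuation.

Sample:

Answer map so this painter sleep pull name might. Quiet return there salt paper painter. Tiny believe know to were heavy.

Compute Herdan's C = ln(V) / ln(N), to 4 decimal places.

N = 21, V = 20.
ln(V) = 2.995732, ln(N) = 3.044522
C = 2.995732 / 3.044522 = 0.9840

0.9840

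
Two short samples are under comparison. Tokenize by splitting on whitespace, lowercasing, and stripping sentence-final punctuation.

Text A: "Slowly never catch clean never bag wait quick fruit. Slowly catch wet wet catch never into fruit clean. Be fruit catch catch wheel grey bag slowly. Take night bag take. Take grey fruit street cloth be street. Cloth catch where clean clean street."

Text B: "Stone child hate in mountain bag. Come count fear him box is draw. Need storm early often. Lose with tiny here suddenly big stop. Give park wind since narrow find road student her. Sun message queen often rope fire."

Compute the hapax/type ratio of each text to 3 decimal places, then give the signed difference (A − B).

A: hapax=6, V=18, ratio=0.333
B: hapax=37, V=38, ratio=0.974
Difference = 0.333 − 0.974 = -0.641

-0.641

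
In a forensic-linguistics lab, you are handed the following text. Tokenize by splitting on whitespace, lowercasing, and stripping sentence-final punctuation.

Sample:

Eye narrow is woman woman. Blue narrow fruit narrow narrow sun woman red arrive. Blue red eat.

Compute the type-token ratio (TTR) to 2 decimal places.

N = 17 tokens, V = 10 types.
TTR = V / N = 10 / 17 = 0.59

0.59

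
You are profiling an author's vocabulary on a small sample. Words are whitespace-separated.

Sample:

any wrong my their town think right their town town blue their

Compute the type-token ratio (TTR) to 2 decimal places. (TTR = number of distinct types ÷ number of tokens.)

N = 12 tokens, V = 8 types.
TTR = V / N = 8 / 12 = 0.67

0.67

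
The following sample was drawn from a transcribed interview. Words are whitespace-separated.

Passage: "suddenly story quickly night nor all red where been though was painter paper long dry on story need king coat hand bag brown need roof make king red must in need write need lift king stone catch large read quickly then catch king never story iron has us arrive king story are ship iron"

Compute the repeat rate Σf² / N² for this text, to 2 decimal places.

0.04

Frequencies: king:5, story:4, need:4, quickly:2, red:2, catch:2, iron:2, suddenly:1, night:1, nor:1, all:1, where:1, been:1, though:1, was:1, painter:1, paper:1, long:1, dry:1, on:1, … (20 more, each freq 1)
Σf² = 106; N² = 2916
Repeat rate = 106 / 2916 = 0.04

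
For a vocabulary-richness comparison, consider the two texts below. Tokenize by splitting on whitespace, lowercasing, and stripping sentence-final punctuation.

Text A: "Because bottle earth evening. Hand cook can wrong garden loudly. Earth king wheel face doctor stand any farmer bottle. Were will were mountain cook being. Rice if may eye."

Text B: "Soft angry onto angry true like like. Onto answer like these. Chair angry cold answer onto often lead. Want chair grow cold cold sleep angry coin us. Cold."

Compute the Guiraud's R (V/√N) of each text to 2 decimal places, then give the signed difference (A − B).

1.62

A: V=25, N=29, R=4.64
B: V=16, N=28, R=3.02
Difference = 4.64 − 3.02 = 1.62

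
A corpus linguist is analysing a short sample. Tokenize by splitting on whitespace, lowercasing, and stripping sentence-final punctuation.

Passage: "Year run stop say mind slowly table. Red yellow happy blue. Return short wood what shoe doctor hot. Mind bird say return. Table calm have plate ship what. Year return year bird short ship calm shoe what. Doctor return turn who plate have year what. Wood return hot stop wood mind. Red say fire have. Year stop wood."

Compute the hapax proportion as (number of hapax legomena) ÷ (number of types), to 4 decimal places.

0.3077

Frequencies: year:5, return:5, wood:4, what:4, stop:3, say:3, mind:3, have:3, table:2, red:2, short:2, shoe:2, doctor:2, hot:2, bird:2, calm:2, plate:2, ship:2, run:1, slowly:1, … (6 more, each freq 1)
Hapax count = 8; type count = 26.
Ratio = 8 / 26 = 0.3077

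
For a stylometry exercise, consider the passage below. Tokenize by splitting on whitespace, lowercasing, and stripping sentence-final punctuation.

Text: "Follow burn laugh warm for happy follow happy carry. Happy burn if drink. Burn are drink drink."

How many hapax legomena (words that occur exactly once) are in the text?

6

Frequencies: burn:3, happy:3, drink:3, follow:2, laugh:1, warm:1, for:1, carry:1, if:1, are:1
Hapax (freq=1): are, carry, for, if, laugh, warm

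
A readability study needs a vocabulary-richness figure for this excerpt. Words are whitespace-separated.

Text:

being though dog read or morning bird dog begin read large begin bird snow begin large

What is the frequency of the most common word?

Frequencies: begin:3, dog:2, read:2, bird:2, large:2, being:1, though:1, or:1, morning:1, snow:1
Most common: 'begin' with frequency 3.

3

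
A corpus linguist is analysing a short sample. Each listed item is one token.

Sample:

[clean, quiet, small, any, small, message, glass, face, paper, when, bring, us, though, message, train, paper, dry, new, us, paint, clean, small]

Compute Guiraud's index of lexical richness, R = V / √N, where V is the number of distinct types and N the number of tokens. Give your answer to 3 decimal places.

N = 22, V = 16.
√N = 4.690416
R = 16 / 4.690416 = 3.411

3.411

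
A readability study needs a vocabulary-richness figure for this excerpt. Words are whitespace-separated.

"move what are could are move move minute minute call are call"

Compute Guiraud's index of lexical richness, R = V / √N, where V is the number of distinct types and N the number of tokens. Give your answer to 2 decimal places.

1.73

N = 12, V = 6.
√N = 3.464102
R = 6 / 3.464102 = 1.73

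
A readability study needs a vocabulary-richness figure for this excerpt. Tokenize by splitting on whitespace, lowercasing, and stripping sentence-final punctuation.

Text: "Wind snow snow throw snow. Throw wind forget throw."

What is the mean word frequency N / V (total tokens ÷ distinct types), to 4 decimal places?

N = 9 tokens, V = 4 types.
Mean frequency = N / V = 9 / 4 = 2.2500

2.2500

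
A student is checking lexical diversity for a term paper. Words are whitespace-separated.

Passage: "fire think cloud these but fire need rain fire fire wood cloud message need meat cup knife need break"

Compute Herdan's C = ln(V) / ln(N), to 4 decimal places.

N = 19, V = 13.
ln(V) = 2.564949, ln(N) = 2.944439
C = 2.564949 / 2.944439 = 0.8711

0.8711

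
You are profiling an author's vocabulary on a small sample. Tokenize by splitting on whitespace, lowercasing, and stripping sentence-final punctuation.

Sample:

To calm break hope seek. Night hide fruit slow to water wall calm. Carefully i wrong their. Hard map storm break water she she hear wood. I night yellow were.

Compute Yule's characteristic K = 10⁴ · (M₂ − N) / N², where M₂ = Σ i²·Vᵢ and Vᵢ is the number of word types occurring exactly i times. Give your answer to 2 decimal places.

155.56

Frequencies: to:2, calm:2, break:2, night:2, water:2, i:2, she:2, hope:1, seek:1, hide:1, fruit:1, slow:1, wall:1, carefully:1, wrong:1, their:1, hard:1, map:1, storm:1, hear:1, … (3 more, each freq 1)
N = 30. Frequency spectrum: V_1=16, V_2=7
M₂ = 1²·16 + 2²·7 = 44
K = 10000 × (44 − 30) / 30² = 155.56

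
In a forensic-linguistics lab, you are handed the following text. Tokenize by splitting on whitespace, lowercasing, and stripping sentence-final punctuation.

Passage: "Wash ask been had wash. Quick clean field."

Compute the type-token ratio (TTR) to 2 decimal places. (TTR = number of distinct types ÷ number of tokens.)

0.88

N = 8 tokens, V = 7 types.
TTR = V / N = 7 / 8 = 0.88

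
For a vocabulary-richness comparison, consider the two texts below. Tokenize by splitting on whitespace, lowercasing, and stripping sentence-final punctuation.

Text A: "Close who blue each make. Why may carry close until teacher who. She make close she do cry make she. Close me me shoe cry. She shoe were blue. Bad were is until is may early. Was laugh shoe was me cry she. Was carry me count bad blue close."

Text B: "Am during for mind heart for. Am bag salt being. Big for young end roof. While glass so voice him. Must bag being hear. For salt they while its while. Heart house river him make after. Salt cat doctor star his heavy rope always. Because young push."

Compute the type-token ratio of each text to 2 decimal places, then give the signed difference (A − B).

-0.28

TTR(A) = 22/50 = 0.44
TTR(B) = 34/47 = 0.72
Difference = 0.44 − 0.72 = -0.28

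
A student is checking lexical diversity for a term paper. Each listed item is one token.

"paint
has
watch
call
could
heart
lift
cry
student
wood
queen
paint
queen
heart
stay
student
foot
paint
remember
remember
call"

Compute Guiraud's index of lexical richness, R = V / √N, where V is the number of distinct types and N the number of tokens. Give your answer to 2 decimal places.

3.06

N = 21, V = 14.
√N = 4.582576
R = 14 / 4.582576 = 3.06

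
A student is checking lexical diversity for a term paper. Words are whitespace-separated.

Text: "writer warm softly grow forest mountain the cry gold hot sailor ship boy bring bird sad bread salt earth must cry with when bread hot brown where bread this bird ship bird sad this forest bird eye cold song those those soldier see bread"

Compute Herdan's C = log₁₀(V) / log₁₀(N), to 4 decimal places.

N = 44, V = 31.
log₁₀(V) = 1.491362, log₁₀(N) = 1.643453
C = 1.491362 / 1.643453 = 0.9075

0.9075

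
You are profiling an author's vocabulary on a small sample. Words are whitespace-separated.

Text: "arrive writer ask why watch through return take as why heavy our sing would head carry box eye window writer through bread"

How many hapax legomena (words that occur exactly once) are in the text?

16

Frequencies: writer:2, why:2, through:2, arrive:1, ask:1, watch:1, return:1, take:1, as:1, heavy:1, our:1, sing:1, would:1, head:1, carry:1, box:1, eye:1, window:1, bread:1
Hapax (freq=1): arrive, as, ask, box, bread, carry, eye, head, heavy, our, return, sing, take, watch, window, would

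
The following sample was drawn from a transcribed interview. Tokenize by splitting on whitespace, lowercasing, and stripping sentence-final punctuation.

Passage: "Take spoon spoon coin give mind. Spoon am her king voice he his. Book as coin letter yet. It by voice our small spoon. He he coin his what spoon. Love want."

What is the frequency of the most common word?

Frequencies: spoon:5, coin:3, he:3, voice:2, his:2, take:1, give:1, mind:1, am:1, her:1, king:1, book:1, as:1, letter:1, yet:1, it:1, by:1, our:1, small:1, what:1, … (2 more, each freq 1)
Most common: 'spoon' with frequency 5.

5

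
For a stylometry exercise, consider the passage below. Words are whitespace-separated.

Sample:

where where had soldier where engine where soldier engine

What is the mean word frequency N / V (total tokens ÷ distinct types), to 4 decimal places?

N = 9 tokens, V = 4 types.
Mean frequency = N / V = 9 / 4 = 2.2500

2.2500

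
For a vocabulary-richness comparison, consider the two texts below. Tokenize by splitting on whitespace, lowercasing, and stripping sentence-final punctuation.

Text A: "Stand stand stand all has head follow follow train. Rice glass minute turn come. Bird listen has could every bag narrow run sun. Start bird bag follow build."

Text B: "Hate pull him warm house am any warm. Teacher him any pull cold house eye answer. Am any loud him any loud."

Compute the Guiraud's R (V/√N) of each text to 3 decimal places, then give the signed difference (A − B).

A: V=21, N=28, R=3.969
B: V=12, N=22, R=2.558
Difference = 3.969 − 2.558 = 1.411

1.411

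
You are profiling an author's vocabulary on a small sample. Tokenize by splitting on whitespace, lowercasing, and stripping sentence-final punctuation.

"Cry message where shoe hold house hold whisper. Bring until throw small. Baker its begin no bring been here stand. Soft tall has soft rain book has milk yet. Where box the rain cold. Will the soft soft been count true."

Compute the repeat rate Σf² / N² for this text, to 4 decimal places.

0.0399

Frequencies: soft:4, where:2, hold:2, bring:2, been:2, has:2, rain:2, the:2, cry:1, message:1, shoe:1, house:1, whisper:1, until:1, throw:1, small:1, baker:1, its:1, begin:1, no:1, … (11 more, each freq 1)
Σf² = 67; N² = 1681
Repeat rate = 67 / 1681 = 0.0399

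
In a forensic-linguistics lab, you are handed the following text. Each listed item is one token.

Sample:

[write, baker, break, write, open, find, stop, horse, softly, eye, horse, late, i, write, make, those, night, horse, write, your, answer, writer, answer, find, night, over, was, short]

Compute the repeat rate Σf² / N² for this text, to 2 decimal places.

Frequencies: write:4, horse:3, find:2, night:2, answer:2, baker:1, break:1, open:1, stop:1, softly:1, eye:1, late:1, i:1, make:1, those:1, your:1, writer:1, over:1, was:1, short:1
Σf² = 52; N² = 784
Repeat rate = 52 / 784 = 0.07

0.07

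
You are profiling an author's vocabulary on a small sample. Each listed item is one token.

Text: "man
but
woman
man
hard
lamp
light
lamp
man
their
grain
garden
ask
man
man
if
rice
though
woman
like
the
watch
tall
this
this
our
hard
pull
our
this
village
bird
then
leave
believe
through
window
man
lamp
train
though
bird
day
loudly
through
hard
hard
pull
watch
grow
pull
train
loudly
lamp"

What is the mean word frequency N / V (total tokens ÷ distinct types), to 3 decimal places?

N = 54 tokens, V = 31 types.
Mean frequency = N / V = 54 / 31 = 1.742

1.742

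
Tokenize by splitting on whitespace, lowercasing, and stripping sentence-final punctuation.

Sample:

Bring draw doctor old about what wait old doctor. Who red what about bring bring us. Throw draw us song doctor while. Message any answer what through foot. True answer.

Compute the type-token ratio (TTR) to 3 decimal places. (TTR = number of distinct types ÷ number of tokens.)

N = 30 tokens, V = 19 types.
TTR = V / N = 19 / 30 = 0.633

0.633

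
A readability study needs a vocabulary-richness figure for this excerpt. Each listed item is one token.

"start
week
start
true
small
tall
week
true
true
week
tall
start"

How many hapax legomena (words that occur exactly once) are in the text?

Frequencies: start:3, week:3, true:3, tall:2, small:1
Hapax (freq=1): small

1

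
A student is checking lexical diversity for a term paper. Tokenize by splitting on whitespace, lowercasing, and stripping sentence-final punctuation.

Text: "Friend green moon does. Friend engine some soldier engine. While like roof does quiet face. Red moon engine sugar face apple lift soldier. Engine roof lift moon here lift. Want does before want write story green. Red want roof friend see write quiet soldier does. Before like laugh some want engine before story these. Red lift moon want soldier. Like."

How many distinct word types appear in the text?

Distinct types: {apple, before, does, engine, face, friend, green, here, laugh, lift, like, moon, quiet, red, roof, see, soldier, some, story, sugar, these, want, while, write}
V = 24

24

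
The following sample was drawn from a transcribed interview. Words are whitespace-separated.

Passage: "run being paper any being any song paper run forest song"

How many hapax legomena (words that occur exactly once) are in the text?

Frequencies: run:2, being:2, paper:2, any:2, song:2, forest:1
Hapax (freq=1): forest

1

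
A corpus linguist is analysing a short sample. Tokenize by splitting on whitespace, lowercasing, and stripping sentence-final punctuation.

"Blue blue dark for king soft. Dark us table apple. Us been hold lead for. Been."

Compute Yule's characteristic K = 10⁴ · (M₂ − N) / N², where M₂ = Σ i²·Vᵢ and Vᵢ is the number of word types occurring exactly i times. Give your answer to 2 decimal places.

390.63

Frequencies: blue:2, dark:2, for:2, us:2, been:2, king:1, soft:1, table:1, apple:1, hold:1, lead:1
N = 16. Frequency spectrum: V_1=6, V_2=5
M₂ = 1²·6 + 2²·5 = 26
K = 10000 × (26 − 16) / 16² = 390.63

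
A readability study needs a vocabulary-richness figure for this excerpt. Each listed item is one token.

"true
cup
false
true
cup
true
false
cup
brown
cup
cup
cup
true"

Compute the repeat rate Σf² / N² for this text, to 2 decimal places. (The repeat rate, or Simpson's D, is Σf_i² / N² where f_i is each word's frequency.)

Frequencies: cup:6, true:4, false:2, brown:1
Σf² = 57; N² = 169
Repeat rate = 57 / 169 = 0.34

0.34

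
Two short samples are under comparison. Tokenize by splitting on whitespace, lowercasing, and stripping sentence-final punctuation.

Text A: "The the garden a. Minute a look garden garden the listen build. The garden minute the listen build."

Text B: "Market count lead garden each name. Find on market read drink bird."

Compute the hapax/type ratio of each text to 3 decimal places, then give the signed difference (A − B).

-0.766

A: hapax=1, V=7, ratio=0.143
B: hapax=10, V=11, ratio=0.909
Difference = 0.143 − 0.909 = -0.766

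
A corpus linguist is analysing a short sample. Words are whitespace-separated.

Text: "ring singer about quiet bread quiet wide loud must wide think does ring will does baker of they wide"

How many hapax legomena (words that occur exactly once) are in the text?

Frequencies: wide:3, ring:2, quiet:2, does:2, singer:1, about:1, bread:1, loud:1, must:1, think:1, will:1, baker:1, of:1, they:1
Hapax (freq=1): about, baker, bread, loud, must, of, singer, they, think, will

10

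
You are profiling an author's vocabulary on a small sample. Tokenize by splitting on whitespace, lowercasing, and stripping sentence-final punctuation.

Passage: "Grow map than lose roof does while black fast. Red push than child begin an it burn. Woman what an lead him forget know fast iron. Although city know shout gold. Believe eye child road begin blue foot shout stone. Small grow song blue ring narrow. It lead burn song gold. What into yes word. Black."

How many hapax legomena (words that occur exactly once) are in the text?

24

Frequencies: grow:2, than:2, black:2, fast:2, child:2, begin:2, an:2, it:2, burn:2, what:2, lead:2, know:2, shout:2, gold:2, blue:2, song:2, map:1, lose:1, roof:1, does:1, … (20 more, each freq 1)
Hapax (freq=1): although, believe, city, does, eye, foot, forget, him, into, iron, lose, map, narrow, push, red, ring, road, roof, small, stone, while, woman, word, yes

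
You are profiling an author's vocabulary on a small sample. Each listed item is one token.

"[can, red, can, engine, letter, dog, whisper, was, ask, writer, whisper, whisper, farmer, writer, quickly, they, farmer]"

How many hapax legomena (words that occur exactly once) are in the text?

8

Frequencies: whisper:3, can:2, writer:2, farmer:2, red:1, engine:1, letter:1, dog:1, was:1, ask:1, quickly:1, they:1
Hapax (freq=1): ask, dog, engine, letter, quickly, red, they, was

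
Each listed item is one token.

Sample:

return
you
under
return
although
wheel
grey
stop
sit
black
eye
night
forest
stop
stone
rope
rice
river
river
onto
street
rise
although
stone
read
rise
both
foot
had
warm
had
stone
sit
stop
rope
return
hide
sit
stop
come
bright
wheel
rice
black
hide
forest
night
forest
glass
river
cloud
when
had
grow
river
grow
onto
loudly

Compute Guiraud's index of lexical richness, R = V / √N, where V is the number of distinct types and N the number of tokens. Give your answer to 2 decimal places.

N = 58, V = 32.
√N = 7.615773
R = 32 / 7.615773 = 4.20

4.20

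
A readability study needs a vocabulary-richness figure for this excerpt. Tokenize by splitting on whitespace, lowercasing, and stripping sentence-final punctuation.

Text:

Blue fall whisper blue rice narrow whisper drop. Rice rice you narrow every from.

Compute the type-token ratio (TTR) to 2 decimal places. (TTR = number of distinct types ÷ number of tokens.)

N = 14 tokens, V = 9 types.
TTR = V / N = 9 / 14 = 0.64

0.64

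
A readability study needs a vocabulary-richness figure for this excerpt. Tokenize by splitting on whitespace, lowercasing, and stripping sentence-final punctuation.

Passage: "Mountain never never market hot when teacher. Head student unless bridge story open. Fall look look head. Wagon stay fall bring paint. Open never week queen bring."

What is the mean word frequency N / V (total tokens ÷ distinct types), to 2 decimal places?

N = 27 tokens, V = 20 types.
Mean frequency = N / V = 27 / 20 = 1.35

1.35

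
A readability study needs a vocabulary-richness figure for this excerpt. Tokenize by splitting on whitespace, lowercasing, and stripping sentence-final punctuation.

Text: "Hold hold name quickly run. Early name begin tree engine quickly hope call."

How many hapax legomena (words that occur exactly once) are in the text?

7

Frequencies: hold:2, name:2, quickly:2, run:1, early:1, begin:1, tree:1, engine:1, hope:1, call:1
Hapax (freq=1): begin, call, early, engine, hope, run, tree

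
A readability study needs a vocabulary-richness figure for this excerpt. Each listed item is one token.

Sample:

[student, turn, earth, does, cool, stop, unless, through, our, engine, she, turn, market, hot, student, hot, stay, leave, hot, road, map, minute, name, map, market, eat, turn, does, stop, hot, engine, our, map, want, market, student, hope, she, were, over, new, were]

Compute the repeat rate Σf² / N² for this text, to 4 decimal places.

Frequencies: hot:4, student:3, turn:3, market:3, map:3, does:2, stop:2, our:2, engine:2, she:2, were:2, earth:1, cool:1, unless:1, through:1, stay:1, leave:1, road:1, minute:1, name:1, … (5 more, each freq 1)
Σf² = 90; N² = 1764
Repeat rate = 90 / 1764 = 0.0510

0.0510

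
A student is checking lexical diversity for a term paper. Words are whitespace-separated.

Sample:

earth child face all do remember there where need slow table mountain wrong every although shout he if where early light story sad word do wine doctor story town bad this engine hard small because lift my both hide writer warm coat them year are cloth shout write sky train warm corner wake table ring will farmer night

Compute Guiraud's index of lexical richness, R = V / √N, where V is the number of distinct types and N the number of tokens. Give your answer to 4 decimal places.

N = 58, V = 52.
√N = 7.615773
R = 52 / 7.615773 = 6.8279

6.8279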